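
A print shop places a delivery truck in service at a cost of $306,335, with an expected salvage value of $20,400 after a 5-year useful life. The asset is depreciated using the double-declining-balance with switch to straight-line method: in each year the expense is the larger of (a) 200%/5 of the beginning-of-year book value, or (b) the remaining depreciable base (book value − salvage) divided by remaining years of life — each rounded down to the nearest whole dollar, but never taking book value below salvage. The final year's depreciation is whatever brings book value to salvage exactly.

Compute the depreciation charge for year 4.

$26,467

Depreciable base = $306,335 − $20,400 = $285,935.
Year 1: DB = ⌊$306,335 × 200%/5⌋ = $122,534; SL = ⌊$285,935/5⌋ = $57,187 → take DB $122,534. Book value $183,801.
Year 2: DB = ⌊$183,801 × 200%/5⌋ = $73,520; SL = ⌊$163,401/4⌋ = $40,850 → take DB $73,520. Book value $110,281.
Year 3: DB = ⌊$110,281 × 200%/5⌋ = $44,112; SL = ⌊$89,881/3⌋ = $29,960 → take DB $44,112. Book value $66,169.
Year 4: DB = ⌊$66,169 × 200%/5⌋ = $26,467; SL = ⌊$45,769/2⌋ = $22,884 → take DB $26,467. Book value $39,702.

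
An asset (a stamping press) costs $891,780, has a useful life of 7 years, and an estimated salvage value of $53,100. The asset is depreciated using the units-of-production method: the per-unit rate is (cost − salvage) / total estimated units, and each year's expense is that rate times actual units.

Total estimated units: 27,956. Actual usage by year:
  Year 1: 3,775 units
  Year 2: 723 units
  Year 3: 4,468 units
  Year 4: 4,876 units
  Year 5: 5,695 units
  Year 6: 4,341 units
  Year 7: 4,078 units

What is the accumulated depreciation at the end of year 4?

Depreciable base = $891,780 − $53,100 = $838,680.
Rate = $838,680 / 27,956 units = $30 per unit.
Year 1: 3,775 × $30 = $113,250. Book value $778,530.
Year 2: 723 × $30 = $21,690. Book value $756,840.
Year 3: 4,468 × $30 = $134,040. Book value $622,800.
Year 4: 4,876 × $30 = $146,280. Book value $476,520.
Accumulated through year 4 = $891,780 − $476,520 = $415,260.

$415,260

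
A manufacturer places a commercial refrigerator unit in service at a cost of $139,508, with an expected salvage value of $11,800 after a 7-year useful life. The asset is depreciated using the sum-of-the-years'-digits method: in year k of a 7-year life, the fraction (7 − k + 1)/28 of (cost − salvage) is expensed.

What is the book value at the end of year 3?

$57,410

Depreciable base = $139,508 − $11,800 = $127,708.
Sum of the years' digits = 7+6+5+4+3+2+1 = 28.
Year 1: $127,708 × 7/28 = $31,927. Book value $107,581.
Year 2: $127,708 × 6/28 = $27,366. Book value $80,215.
Year 3: $127,708 × 5/28 = $22,805. Book value $57,410.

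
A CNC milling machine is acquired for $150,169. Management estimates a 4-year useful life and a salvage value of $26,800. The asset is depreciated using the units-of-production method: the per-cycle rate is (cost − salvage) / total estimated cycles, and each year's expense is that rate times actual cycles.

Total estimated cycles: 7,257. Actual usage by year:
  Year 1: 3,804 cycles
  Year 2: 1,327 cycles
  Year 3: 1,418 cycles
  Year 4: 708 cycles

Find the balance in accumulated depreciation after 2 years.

Depreciable base = $150,169 − $26,800 = $123,369.
Rate = $123,369 / 7,257 cycles = $17 per cycle.
Year 1: 3,804 × $17 = $64,668. Book value $85,501.
Year 2: 1,327 × $17 = $22,559. Book value $62,942.
Accumulated through year 2 = $150,169 − $62,942 = $87,227.

$87,227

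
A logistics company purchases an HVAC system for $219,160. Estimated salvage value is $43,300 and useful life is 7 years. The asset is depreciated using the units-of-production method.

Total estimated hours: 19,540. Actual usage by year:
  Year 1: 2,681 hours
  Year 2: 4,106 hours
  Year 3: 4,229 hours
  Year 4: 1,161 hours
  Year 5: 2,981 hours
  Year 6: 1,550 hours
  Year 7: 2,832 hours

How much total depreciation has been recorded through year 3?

Depreciable base = $219,160 − $43,300 = $175,860.
Rate = $175,860 / 19,540 hours = $9 per hour.
Year 1: 2,681 × $9 = $24,129. Book value $195,031.
Year 2: 4,106 × $9 = $36,954. Book value $158,077.
Year 3: 4,229 × $9 = $38,061. Book value $120,016.
Accumulated through year 3 = $219,160 − $120,016 = $99,144.

$99,144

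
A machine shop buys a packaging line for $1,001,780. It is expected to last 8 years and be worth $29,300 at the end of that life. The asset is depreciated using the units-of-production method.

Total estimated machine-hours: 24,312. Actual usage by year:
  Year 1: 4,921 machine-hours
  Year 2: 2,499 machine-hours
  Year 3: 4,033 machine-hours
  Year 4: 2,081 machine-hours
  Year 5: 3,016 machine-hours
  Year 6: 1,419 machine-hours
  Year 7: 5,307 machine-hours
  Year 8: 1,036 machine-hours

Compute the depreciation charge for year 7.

Depreciable base = $1,001,780 − $29,300 = $972,480.
Rate = $972,480 / 24,312 machine-hours = $40 per machine-hour.
Year 1: 4,921 × $40 = $196,840. Book value $804,940.
Year 2: 2,499 × $40 = $99,960. Book value $704,980.
Year 3: 4,033 × $40 = $161,320. Book value $543,660.
Year 4: 2,081 × $40 = $83,240. Book value $460,420.
Year 5: 3,016 × $40 = $120,640. Book value $339,780.
Year 6: 1,419 × $40 = $56,760. Book value $283,020.
Year 7: 5,307 × $40 = $212,280. Book value $70,740.

$212,280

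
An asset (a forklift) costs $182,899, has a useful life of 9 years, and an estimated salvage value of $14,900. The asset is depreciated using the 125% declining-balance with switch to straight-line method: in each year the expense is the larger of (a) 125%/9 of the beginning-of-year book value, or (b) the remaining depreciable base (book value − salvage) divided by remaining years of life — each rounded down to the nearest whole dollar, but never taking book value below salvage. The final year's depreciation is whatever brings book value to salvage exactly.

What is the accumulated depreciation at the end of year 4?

Depreciable base = $182,899 − $14,900 = $167,999.
Year 1: DB = ⌊$182,899 × 125%/9⌋ = $25,402; SL = ⌊$167,999/9⌋ = $18,666 → take DB $25,402. Book value $157,497.
Year 2: DB = ⌊$157,497 × 125%/9⌋ = $21,874; SL = ⌊$142,597/8⌋ = $17,824 → take DB $21,874. Book value $135,623.
Year 3: DB = ⌊$135,623 × 125%/9⌋ = $18,836; SL = ⌊$120,723/7⌋ = $17,246 → take DB $18,836. Book value $116,787.
Year 4: DB = ⌊$116,787 × 125%/9⌋ = $16,220; SL = ⌊$101,887/6⌋ = $16,981 → take SL $16,981. Book value $99,806.
Accumulated through year 4 = $182,899 − $99,806 = $83,093.

$83,093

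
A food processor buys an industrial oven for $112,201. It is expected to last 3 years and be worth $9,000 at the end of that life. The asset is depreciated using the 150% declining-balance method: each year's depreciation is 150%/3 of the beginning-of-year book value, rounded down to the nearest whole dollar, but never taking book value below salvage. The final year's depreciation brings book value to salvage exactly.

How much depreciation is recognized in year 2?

Depreciable base = $112,201 − $9,000 = $103,201.
Year 1: ⌊$112,201 × 150%/3⌋ = $56,100. Book value $56,101.
Year 2: ⌊$56,101 × 150%/3⌋ = $28,050. Book value $28,051.

$28,050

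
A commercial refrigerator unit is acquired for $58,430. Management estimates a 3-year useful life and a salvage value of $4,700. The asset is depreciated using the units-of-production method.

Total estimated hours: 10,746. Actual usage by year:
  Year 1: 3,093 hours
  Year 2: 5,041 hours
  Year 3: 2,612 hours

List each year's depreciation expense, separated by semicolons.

$15,465; $25,205; $13,060

Depreciable base = $58,430 − $4,700 = $53,730.
Rate = $53,730 / 10,746 hours = $5 per hour.
Year 1: 3,093 × $5 = $15,465. Book value $42,965.
Year 2: 5,041 × $5 = $25,205. Book value $17,760.
Year 3: 2,612 × $5 = $13,060. Book value $4,700.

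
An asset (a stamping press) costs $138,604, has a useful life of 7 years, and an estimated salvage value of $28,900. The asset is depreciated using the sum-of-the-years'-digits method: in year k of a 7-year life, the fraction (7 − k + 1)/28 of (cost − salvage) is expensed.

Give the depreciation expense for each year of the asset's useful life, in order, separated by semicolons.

$27,426; $23,508; $19,590; $15,672; $11,754; $7,836; $3,918

Depreciable base = $138,604 − $28,900 = $109,704.
Sum of the years' digits = 7+6+5+4+3+2+1 = 28.
Year 1: $109,704 × 7/28 = $27,426. Book value $111,178.
Year 2: $109,704 × 6/28 = $23,508. Book value $87,670.
Year 3: $109,704 × 5/28 = $19,590. Book value $68,080.
Year 4: $109,704 × 4/28 = $15,672. Book value $52,408.
Year 5: $109,704 × 3/28 = $11,754. Book value $40,654.
Year 6: $109,704 × 2/28 = $7,836. Book value $32,818.
Year 7: $109,704 × 1/28 = $3,918. Book value $28,900.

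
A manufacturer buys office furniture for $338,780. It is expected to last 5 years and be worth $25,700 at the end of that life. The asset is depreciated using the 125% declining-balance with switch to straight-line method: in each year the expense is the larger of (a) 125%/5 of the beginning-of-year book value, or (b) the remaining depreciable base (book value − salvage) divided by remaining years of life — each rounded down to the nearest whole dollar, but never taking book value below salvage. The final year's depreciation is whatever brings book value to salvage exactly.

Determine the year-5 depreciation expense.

$54,955

Depreciable base = $338,780 − $25,700 = $313,080.
Year 1: DB = ⌊$338,780 × 125%/5⌋ = $84,695; SL = ⌊$313,080/5⌋ = $62,616 → take DB $84,695. Book value $254,085.
Year 2: DB = ⌊$254,085 × 125%/5⌋ = $63,521; SL = ⌊$228,385/4⌋ = $57,096 → take DB $63,521. Book value $190,564.
Year 3: DB = ⌊$190,564 × 125%/5⌋ = $47,641; SL = ⌊$164,864/3⌋ = $54,954 → take SL $54,954. Book value $135,610.
Year 4: DB = ⌊$135,610 × 125%/5⌋ = $33,902; SL = ⌊$109,910/2⌋ = $54,955 → take SL $54,955. Book value $80,655.
Year 5 (final): $80,655 − $25,700 = $54,955. Book value $25,700.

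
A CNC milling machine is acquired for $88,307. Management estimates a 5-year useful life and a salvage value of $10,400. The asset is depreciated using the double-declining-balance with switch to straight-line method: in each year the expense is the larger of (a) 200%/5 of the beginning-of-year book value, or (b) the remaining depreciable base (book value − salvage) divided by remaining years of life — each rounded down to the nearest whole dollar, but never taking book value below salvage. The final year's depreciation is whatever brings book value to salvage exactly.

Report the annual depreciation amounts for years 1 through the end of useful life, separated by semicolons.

$35,322; $21,194; $12,716; $7,630; $1,045

Depreciable base = $88,307 − $10,400 = $77,907.
Year 1: DB = ⌊$88,307 × 200%/5⌋ = $35,322; SL = ⌊$77,907/5⌋ = $15,581 → take DB $35,322. Book value $52,985.
Year 2: DB = ⌊$52,985 × 200%/5⌋ = $21,194; SL = ⌊$42,585/4⌋ = $10,646 → take DB $21,194. Book value $31,791.
Year 3: DB = ⌊$31,791 × 200%/5⌋ = $12,716; SL = ⌊$21,391/3⌋ = $7,130 → take DB $12,716. Book value $19,075.
Year 4: DB = ⌊$19,075 × 200%/5⌋ = $7,630; SL = ⌊$8,675/2⌋ = $4,337 → take DB $7,630. Book value $11,445.
Year 5 (final): $11,445 − $10,400 = $1,045. Book value $10,400.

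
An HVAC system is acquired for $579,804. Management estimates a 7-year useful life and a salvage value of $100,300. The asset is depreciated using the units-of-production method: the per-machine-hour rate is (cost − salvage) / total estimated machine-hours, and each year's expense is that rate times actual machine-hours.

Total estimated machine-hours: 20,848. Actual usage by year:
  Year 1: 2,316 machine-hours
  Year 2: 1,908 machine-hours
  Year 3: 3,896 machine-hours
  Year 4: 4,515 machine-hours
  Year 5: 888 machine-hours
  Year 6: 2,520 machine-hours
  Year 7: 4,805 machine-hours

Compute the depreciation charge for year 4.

$103,845

Depreciable base = $579,804 − $100,300 = $479,504.
Rate = $479,504 / 20,848 machine-hours = $23 per machine-hour.
Year 1: 2,316 × $23 = $53,268. Book value $526,536.
Year 2: 1,908 × $23 = $43,884. Book value $482,652.
Year 3: 3,896 × $23 = $89,608. Book value $393,044.
Year 4: 4,515 × $23 = $103,845. Book value $289,199.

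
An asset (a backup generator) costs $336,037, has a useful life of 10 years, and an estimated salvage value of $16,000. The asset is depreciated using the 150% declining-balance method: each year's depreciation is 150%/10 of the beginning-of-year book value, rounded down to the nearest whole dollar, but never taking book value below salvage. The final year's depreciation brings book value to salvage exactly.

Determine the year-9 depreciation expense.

Depreciable base = $336,037 − $16,000 = $320,037.
Year 1: ⌊$336,037 × 150%/10⌋ = $50,405. Book value $285,632.
Year 2: ⌊$285,632 × 150%/10⌋ = $42,844. Book value $242,788.
Year 3: ⌊$242,788 × 150%/10⌋ = $36,418. Book value $206,370.
Year 4: ⌊$206,370 × 150%/10⌋ = $30,955. Book value $175,415.
Year 5: ⌊$175,415 × 150%/10⌋ = $26,312. Book value $149,103.
Year 6: ⌊$149,103 × 150%/10⌋ = $22,365. Book value $126,738.
Year 7: ⌊$126,738 × 150%/10⌋ = $19,010. Book value $107,728.
Year 8: ⌊$107,728 × 150%/10⌋ = $16,159. Book value $91,569.
Year 9: ⌊$91,569 × 150%/10⌋ = $13,735. Book value $77,834.

$13,735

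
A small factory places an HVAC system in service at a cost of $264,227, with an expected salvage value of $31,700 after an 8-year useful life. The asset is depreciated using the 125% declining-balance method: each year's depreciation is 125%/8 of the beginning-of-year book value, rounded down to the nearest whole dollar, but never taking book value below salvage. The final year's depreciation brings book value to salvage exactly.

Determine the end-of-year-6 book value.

$95,339

Depreciable base = $264,227 − $31,700 = $232,527.
Year 1: ⌊$264,227 × 125%/8⌋ = $41,285. Book value $222,942.
Year 2: ⌊$222,942 × 125%/8⌋ = $34,834. Book value $188,108.
Year 3: ⌊$188,108 × 125%/8⌋ = $29,391. Book value $158,717.
Year 4: ⌊$158,717 × 125%/8⌋ = $24,799. Book value $133,918.
Year 5: ⌊$133,918 × 125%/8⌋ = $20,924. Book value $112,994.
Year 6: ⌊$112,994 × 125%/8⌋ = $17,655. Book value $95,339.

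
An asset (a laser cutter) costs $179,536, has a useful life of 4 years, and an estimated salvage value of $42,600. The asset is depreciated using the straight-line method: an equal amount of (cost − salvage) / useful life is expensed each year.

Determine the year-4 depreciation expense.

Depreciable base = $179,536 − $42,600 = $136,936.
Annual expense = $136,936 / 4 = $34,234.

$34,234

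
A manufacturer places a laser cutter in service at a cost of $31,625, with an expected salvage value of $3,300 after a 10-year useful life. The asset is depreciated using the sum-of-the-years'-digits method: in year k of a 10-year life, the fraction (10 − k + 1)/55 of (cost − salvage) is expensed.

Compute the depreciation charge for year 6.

Depreciable base = $31,625 − $3,300 = $28,325.
Sum of the years' digits = 10+9+8+7+6+5+4+3+2+1 = 55.
Year 1: $28,325 × 10/55 = $5,150. Book value $26,475.
Year 2: $28,325 × 9/55 = $4,635. Book value $21,840.
Year 3: $28,325 × 8/55 = $4,120. Book value $17,720.
Year 4: $28,325 × 7/55 = $3,605. Book value $14,115.
Year 5: $28,325 × 6/55 = $3,090. Book value $11,025.
Year 6: $28,325 × 5/55 = $2,575. Book value $8,450.

$2,575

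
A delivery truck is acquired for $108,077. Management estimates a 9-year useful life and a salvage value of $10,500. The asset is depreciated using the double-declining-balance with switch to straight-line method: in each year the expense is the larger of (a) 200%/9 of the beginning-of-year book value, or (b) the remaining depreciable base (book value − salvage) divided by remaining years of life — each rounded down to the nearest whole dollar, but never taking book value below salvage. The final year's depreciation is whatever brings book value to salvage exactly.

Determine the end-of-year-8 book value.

Depreciable base = $108,077 − $10,500 = $97,577.
Year 1: DB = ⌊$108,077 × 200%/9⌋ = $24,017; SL = ⌊$97,577/9⌋ = $10,841 → take DB $24,017. Book value $84,060.
Year 2: DB = ⌊$84,060 × 200%/9⌋ = $18,680; SL = ⌊$73,560/8⌋ = $9,195 → take DB $18,680. Book value $65,380.
Year 3: DB = ⌊$65,380 × 200%/9⌋ = $14,528; SL = ⌊$54,880/7⌋ = $7,840 → take DB $14,528. Book value $50,852.
Year 4: DB = ⌊$50,852 × 200%/9⌋ = $11,300; SL = ⌊$40,352/6⌋ = $6,725 → take DB $11,300. Book value $39,552.
Year 5: DB = ⌊$39,552 × 200%/9⌋ = $8,789; SL = ⌊$29,052/5⌋ = $5,810 → take DB $8,789. Book value $30,763.
Year 6: DB = ⌊$30,763 × 200%/9⌋ = $6,836; SL = ⌊$20,263/4⌋ = $5,065 → take DB $6,836. Book value $23,927.
Year 7: DB = ⌊$23,927 × 200%/9⌋ = $5,317; SL = ⌊$13,427/3⌋ = $4,475 → take DB $5,317. Book value $18,610.
Year 8: DB = ⌊$18,610 × 200%/9⌋ = $4,135; SL = ⌊$8,110/2⌋ = $4,055 → take DB $4,135. Book value $14,475.

$14,475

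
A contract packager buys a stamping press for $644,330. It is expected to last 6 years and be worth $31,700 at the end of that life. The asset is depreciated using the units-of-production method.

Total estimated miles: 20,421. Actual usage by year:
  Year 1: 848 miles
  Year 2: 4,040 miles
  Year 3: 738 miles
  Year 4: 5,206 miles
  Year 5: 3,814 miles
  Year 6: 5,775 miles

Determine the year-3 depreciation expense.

$22,140

Depreciable base = $644,330 − $31,700 = $612,630.
Rate = $612,630 / 20,421 miles = $30 per mile.
Year 1: 848 × $30 = $25,440. Book value $618,890.
Year 2: 4,040 × $30 = $121,200. Book value $497,690.
Year 3: 738 × $30 = $22,140. Book value $475,550.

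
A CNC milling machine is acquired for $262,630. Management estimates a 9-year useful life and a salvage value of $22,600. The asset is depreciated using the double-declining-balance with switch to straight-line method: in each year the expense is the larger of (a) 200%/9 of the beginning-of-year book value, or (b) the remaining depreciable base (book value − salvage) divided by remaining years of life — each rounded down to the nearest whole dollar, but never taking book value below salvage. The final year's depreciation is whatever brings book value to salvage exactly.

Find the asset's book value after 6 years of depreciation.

Depreciable base = $262,630 − $22,600 = $240,030.
Year 1: DB = ⌊$262,630 × 200%/9⌋ = $58,362; SL = ⌊$240,030/9⌋ = $26,670 → take DB $58,362. Book value $204,268.
Year 2: DB = ⌊$204,268 × 200%/9⌋ = $45,392; SL = ⌊$181,668/8⌋ = $22,708 → take DB $45,392. Book value $158,876.
Year 3: DB = ⌊$158,876 × 200%/9⌋ = $35,305; SL = ⌊$136,276/7⌋ = $19,468 → take DB $35,305. Book value $123,571.
Year 4: DB = ⌊$123,571 × 200%/9⌋ = $27,460; SL = ⌊$100,971/6⌋ = $16,828 → take DB $27,460. Book value $96,111.
Year 5: DB = ⌊$96,111 × 200%/9⌋ = $21,358; SL = ⌊$73,511/5⌋ = $14,702 → take DB $21,358. Book value $74,753.
Year 6: DB = ⌊$74,753 × 200%/9⌋ = $16,611; SL = ⌊$52,153/4⌋ = $13,038 → take DB $16,611. Book value $58,142.

$58,142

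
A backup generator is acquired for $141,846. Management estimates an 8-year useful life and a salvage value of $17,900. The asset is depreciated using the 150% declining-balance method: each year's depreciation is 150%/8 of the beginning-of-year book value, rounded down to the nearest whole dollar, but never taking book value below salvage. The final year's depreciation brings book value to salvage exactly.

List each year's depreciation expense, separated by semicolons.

Depreciable base = $141,846 − $17,900 = $123,946.
Year 1: ⌊$141,846 × 150%/8⌋ = $26,596. Book value $115,250.
Year 2: ⌊$115,250 × 150%/8⌋ = $21,609. Book value $93,641.
Year 3: ⌊$93,641 × 150%/8⌋ = $17,557. Book value $76,084.
Year 4: ⌊$76,084 × 150%/8⌋ = $14,265. Book value $61,819.
Year 5: ⌊$61,819 × 150%/8⌋ = $11,591. Book value $50,228.
Year 6: ⌊$50,228 × 150%/8⌋ = $9,417. Book value $40,811.
Year 7: ⌊$40,811 × 150%/8⌋ = $7,652. Book value $33,159.
Year 8 (final): $33,159 − $17,900 = $15,259. Book value $17,900.

$26,596; $21,609; $17,557; $14,265; $11,591; $9,417; $7,652; $15,259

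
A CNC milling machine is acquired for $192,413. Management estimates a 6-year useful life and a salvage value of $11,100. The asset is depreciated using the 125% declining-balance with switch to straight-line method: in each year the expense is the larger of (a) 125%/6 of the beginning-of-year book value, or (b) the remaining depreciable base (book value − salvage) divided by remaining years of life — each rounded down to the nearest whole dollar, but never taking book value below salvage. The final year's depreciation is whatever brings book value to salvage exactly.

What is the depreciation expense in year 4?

$27,373

Depreciable base = $192,413 − $11,100 = $181,313.
Year 1: DB = ⌊$192,413 × 125%/6⌋ = $40,086; SL = ⌊$181,313/6⌋ = $30,218 → take DB $40,086. Book value $152,327.
Year 2: DB = ⌊$152,327 × 125%/6⌋ = $31,734; SL = ⌊$141,227/5⌋ = $28,245 → take DB $31,734. Book value $120,593.
Year 3: DB = ⌊$120,593 × 125%/6⌋ = $25,123; SL = ⌊$109,493/4⌋ = $27,373 → take SL $27,373. Book value $93,220.
Year 4: DB = ⌊$93,220 × 125%/6⌋ = $19,420; SL = ⌊$82,120/3⌋ = $27,373 → take SL $27,373. Book value $65,847.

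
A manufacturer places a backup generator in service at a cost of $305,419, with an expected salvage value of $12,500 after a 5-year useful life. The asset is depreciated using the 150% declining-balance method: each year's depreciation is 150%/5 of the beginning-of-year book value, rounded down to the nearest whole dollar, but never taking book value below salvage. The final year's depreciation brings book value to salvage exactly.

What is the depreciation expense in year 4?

Depreciable base = $305,419 − $12,500 = $292,919.
Year 1: ⌊$305,419 × 150%/5⌋ = $91,625. Book value $213,794.
Year 2: ⌊$213,794 × 150%/5⌋ = $64,138. Book value $149,656.
Year 3: ⌊$149,656 × 150%/5⌋ = $44,896. Book value $104,760.
Year 4: ⌊$104,760 × 150%/5⌋ = $31,428. Book value $73,332.

$31,428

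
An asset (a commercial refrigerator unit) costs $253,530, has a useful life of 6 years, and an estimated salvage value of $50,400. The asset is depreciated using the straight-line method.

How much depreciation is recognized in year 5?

$33,855

Depreciable base = $253,530 − $50,400 = $203,130.
Annual expense = $203,130 / 6 = $33,855.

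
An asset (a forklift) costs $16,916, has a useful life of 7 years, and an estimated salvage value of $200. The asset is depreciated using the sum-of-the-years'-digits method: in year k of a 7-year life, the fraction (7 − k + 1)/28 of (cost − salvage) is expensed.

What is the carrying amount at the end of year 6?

Depreciable base = $16,916 − $200 = $16,716.
Sum of the years' digits = 7+6+5+4+3+2+1 = 28.
Year 1: $16,716 × 7/28 = $4,179. Book value $12,737.
Year 2: $16,716 × 6/28 = $3,582. Book value $9,155.
Year 3: $16,716 × 5/28 = $2,985. Book value $6,170.
Year 4: $16,716 × 4/28 = $2,388. Book value $3,782.
Year 5: $16,716 × 3/28 = $1,791. Book value $1,991.
Year 6: $16,716 × 2/28 = $1,194. Book value $797.

$797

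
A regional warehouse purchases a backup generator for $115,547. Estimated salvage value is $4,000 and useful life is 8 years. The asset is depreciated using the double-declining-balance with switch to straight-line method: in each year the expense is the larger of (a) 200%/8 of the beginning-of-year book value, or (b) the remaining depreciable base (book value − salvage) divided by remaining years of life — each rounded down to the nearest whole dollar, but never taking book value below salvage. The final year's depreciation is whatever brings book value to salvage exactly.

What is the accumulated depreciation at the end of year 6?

$95,933

Depreciable base = $115,547 − $4,000 = $111,547.
Year 1: DB = ⌊$115,547 × 200%/8⌋ = $28,886; SL = ⌊$111,547/8⌋ = $13,943 → take DB $28,886. Book value $86,661.
Year 2: DB = ⌊$86,661 × 200%/8⌋ = $21,665; SL = ⌊$82,661/7⌋ = $11,808 → take DB $21,665. Book value $64,996.
Year 3: DB = ⌊$64,996 × 200%/8⌋ = $16,249; SL = ⌊$60,996/6⌋ = $10,166 → take DB $16,249. Book value $48,747.
Year 4: DB = ⌊$48,747 × 200%/8⌋ = $12,186; SL = ⌊$44,747/5⌋ = $8,949 → take DB $12,186. Book value $36,561.
Year 5: DB = ⌊$36,561 × 200%/8⌋ = $9,140; SL = ⌊$32,561/4⌋ = $8,140 → take DB $9,140. Book value $27,421.
Year 6: DB = ⌊$27,421 × 200%/8⌋ = $6,855; SL = ⌊$23,421/3⌋ = $7,807 → take SL $7,807. Book value $19,614.
Accumulated through year 6 = $115,547 − $19,614 = $95,933.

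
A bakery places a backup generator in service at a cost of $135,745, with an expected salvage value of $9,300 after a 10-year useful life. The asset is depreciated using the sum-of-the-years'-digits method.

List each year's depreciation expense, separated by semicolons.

Depreciable base = $135,745 − $9,300 = $126,445.
Sum of the years' digits = 10+9+8+7+6+5+4+3+2+1 = 55.
Year 1: $126,445 × 10/55 = $22,990. Book value $112,755.
Year 2: $126,445 × 9/55 = $20,691. Book value $92,064.
Year 3: $126,445 × 8/55 = $18,392. Book value $73,672.
Year 4: $126,445 × 7/55 = $16,093. Book value $57,579.
Year 5: $126,445 × 6/55 = $13,794. Book value $43,785.
Year 6: $126,445 × 5/55 = $11,495. Book value $32,290.
Year 7: $126,445 × 4/55 = $9,196. Book value $23,094.
Year 8: $126,445 × 3/55 = $6,897. Book value $16,197.
Year 9: $126,445 × 2/55 = $4,598. Book value $11,599.
Year 10: $126,445 × 1/55 = $2,299. Book value $9,300.

$22,990; $20,691; $18,392; $16,093; $13,794; $11,495; $9,196; $6,897; $4,598; $2,299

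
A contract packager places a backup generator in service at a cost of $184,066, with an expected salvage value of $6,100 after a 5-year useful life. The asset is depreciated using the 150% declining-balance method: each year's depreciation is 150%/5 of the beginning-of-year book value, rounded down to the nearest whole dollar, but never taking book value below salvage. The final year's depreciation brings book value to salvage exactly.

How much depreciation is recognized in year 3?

$27,057

Depreciable base = $184,066 − $6,100 = $177,966.
Year 1: ⌊$184,066 × 150%/5⌋ = $55,219. Book value $128,847.
Year 2: ⌊$128,847 × 150%/5⌋ = $38,654. Book value $90,193.
Year 3: ⌊$90,193 × 150%/5⌋ = $27,057. Book value $63,136.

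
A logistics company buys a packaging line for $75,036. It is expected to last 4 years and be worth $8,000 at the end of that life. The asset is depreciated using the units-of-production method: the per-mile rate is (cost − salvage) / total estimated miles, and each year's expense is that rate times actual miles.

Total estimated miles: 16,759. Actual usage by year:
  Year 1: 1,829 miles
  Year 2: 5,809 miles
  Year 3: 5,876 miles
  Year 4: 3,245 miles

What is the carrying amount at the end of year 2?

Depreciable base = $75,036 − $8,000 = $67,036.
Rate = $67,036 / 16,759 miles = $4 per mile.
Year 1: 1,829 × $4 = $7,316. Book value $67,720.
Year 2: 5,809 × $4 = $23,236. Book value $44,484.

$44,484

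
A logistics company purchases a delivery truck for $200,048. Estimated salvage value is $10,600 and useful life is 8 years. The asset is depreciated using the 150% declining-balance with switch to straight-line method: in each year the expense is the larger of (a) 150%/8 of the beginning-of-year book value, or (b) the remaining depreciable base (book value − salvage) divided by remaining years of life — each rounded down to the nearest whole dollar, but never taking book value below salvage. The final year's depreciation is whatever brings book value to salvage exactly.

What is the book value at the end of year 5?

$68,038

Depreciable base = $200,048 − $10,600 = $189,448.
Year 1: DB = ⌊$200,048 × 150%/8⌋ = $37,509; SL = ⌊$189,448/8⌋ = $23,681 → take DB $37,509. Book value $162,539.
Year 2: DB = ⌊$162,539 × 150%/8⌋ = $30,476; SL = ⌊$151,939/7⌋ = $21,705 → take DB $30,476. Book value $132,063.
Year 3: DB = ⌊$132,063 × 150%/8⌋ = $24,761; SL = ⌊$121,463/6⌋ = $20,243 → take DB $24,761. Book value $107,302.
Year 4: DB = ⌊$107,302 × 150%/8⌋ = $20,119; SL = ⌊$96,702/5⌋ = $19,340 → take DB $20,119. Book value $87,183.
Year 5: DB = ⌊$87,183 × 150%/8⌋ = $16,346; SL = ⌊$76,583/4⌋ = $19,145 → take SL $19,145. Book value $68,038.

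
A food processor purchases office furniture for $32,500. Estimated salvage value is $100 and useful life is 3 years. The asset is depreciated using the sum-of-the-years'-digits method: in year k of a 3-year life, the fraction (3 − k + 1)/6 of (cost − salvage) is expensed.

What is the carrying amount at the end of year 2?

$5,500

Depreciable base = $32,500 − $100 = $32,400.
Sum of the years' digits = 3+2+1 = 6.
Year 1: $32,400 × 3/6 = $16,200. Book value $16,300.
Year 2: $32,400 × 2/6 = $10,800. Book value $5,500.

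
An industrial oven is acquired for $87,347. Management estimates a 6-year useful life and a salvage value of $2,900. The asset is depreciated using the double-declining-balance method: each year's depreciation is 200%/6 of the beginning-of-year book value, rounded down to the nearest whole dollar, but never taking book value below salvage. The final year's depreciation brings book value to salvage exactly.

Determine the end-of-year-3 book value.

Depreciable base = $87,347 − $2,900 = $84,447.
Year 1: ⌊$87,347 × 200%/6⌋ = $29,115. Book value $58,232.
Year 2: ⌊$58,232 × 200%/6⌋ = $19,410. Book value $38,822.
Year 3: ⌊$38,822 × 200%/6⌋ = $12,940. Book value $25,882.

$25,882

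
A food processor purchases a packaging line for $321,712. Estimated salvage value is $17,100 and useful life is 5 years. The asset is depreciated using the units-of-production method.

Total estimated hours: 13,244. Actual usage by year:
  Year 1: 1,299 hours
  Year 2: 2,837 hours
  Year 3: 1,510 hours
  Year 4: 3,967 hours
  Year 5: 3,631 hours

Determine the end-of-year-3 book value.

$191,854

Depreciable base = $321,712 − $17,100 = $304,612.
Rate = $304,612 / 13,244 hours = $23 per hour.
Year 1: 1,299 × $23 = $29,877. Book value $291,835.
Year 2: 2,837 × $23 = $65,251. Book value $226,584.
Year 3: 1,510 × $23 = $34,730. Book value $191,854.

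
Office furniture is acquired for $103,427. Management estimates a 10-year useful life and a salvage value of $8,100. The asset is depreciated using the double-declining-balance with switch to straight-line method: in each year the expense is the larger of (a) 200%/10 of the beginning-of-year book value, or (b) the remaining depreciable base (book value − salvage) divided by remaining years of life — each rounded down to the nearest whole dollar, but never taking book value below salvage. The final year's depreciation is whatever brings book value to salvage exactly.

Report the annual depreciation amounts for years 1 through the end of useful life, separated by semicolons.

$20,685; $16,548; $13,238; $10,591; $8,473; $6,778; $5,422; $4,530; $4,531; $4,531

Depreciable base = $103,427 − $8,100 = $95,327.
Year 1: DB = ⌊$103,427 × 200%/10⌋ = $20,685; SL = ⌊$95,327/10⌋ = $9,532 → take DB $20,685. Book value $82,742.
Year 2: DB = ⌊$82,742 × 200%/10⌋ = $16,548; SL = ⌊$74,642/9⌋ = $8,293 → take DB $16,548. Book value $66,194.
Year 3: DB = ⌊$66,194 × 200%/10⌋ = $13,238; SL = ⌊$58,094/8⌋ = $7,261 → take DB $13,238. Book value $52,956.
Year 4: DB = ⌊$52,956 × 200%/10⌋ = $10,591; SL = ⌊$44,856/7⌋ = $6,408 → take DB $10,591. Book value $42,365.
Year 5: DB = ⌊$42,365 × 200%/10⌋ = $8,473; SL = ⌊$34,265/6⌋ = $5,710 → take DB $8,473. Book value $33,892.
Year 6: DB = ⌊$33,892 × 200%/10⌋ = $6,778; SL = ⌊$25,792/5⌋ = $5,158 → take DB $6,778. Book value $27,114.
Year 7: DB = ⌊$27,114 × 200%/10⌋ = $5,422; SL = ⌊$19,014/4⌋ = $4,753 → take DB $5,422. Book value $21,692.
Year 8: DB = ⌊$21,692 × 200%/10⌋ = $4,338; SL = ⌊$13,592/3⌋ = $4,530 → take SL $4,530. Book value $17,162.
Year 9: DB = ⌊$17,162 × 200%/10⌋ = $3,432; SL = ⌊$9,062/2⌋ = $4,531 → take SL $4,531. Book value $12,631.
Year 10 (final): $12,631 − $8,100 = $4,531. Book value $8,100.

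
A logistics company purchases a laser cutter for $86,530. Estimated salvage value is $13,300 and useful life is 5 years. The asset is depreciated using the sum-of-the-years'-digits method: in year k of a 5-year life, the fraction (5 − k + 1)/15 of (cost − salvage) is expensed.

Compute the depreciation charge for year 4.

$9,764

Depreciable base = $86,530 − $13,300 = $73,230.
Sum of the years' digits = 5+4+3+2+1 = 15.
Year 1: $73,230 × 5/15 = $24,410. Book value $62,120.
Year 2: $73,230 × 4/15 = $19,528. Book value $42,592.
Year 3: $73,230 × 3/15 = $14,646. Book value $27,946.
Year 4: $73,230 × 2/15 = $9,764. Book value $18,182.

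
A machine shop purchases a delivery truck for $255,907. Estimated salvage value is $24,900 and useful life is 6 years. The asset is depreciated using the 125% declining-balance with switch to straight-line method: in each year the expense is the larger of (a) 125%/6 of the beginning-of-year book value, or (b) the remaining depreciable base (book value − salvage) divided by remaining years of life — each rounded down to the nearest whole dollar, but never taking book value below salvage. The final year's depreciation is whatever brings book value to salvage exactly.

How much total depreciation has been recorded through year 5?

$197,135

Depreciable base = $255,907 − $24,900 = $231,007.
Year 1: DB = ⌊$255,907 × 125%/6⌋ = $53,313; SL = ⌊$231,007/6⌋ = $38,501 → take DB $53,313. Book value $202,594.
Year 2: DB = ⌊$202,594 × 125%/6⌋ = $42,207; SL = ⌊$177,694/5⌋ = $35,538 → take DB $42,207. Book value $160,387.
Year 3: DB = ⌊$160,387 × 125%/6⌋ = $33,413; SL = ⌊$135,487/4⌋ = $33,871 → take SL $33,871. Book value $126,516.
Year 4: DB = ⌊$126,516 × 125%/6⌋ = $26,357; SL = ⌊$101,616/3⌋ = $33,872 → take SL $33,872. Book value $92,644.
Year 5: DB = ⌊$92,644 × 125%/6⌋ = $19,300; SL = ⌊$67,744/2⌋ = $33,872 → take SL $33,872. Book value $58,772.
Accumulated through year 5 = $255,907 − $58,772 = $197,135.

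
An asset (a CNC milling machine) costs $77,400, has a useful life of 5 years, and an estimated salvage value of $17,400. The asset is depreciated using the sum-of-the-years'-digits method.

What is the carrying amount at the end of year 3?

$29,400

Depreciable base = $77,400 − $17,400 = $60,000.
Sum of the years' digits = 5+4+3+2+1 = 15.
Year 1: $60,000 × 5/15 = $20,000. Book value $57,400.
Year 2: $60,000 × 4/15 = $16,000. Book value $41,400.
Year 3: $60,000 × 3/15 = $12,000. Book value $29,400.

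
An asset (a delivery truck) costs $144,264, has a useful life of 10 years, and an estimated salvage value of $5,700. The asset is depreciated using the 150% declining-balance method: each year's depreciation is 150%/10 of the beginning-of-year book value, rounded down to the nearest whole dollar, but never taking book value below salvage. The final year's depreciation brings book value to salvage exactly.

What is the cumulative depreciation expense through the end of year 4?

Depreciable base = $144,264 − $5,700 = $138,564.
Year 1: ⌊$144,264 × 150%/10⌋ = $21,639. Book value $122,625.
Year 2: ⌊$122,625 × 150%/10⌋ = $18,393. Book value $104,232.
Year 3: ⌊$104,232 × 150%/10⌋ = $15,634. Book value $88,598.
Year 4: ⌊$88,598 × 150%/10⌋ = $13,289. Book value $75,309.
Accumulated through year 4 = $144,264 − $75,309 = $68,955.

$68,955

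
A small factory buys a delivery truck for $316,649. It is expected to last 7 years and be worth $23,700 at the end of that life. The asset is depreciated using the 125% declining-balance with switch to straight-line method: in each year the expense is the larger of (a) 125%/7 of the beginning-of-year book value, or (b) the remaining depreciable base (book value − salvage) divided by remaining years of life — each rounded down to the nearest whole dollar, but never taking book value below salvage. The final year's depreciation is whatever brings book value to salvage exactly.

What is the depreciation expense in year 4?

Depreciable base = $316,649 − $23,700 = $292,949.
Year 1: DB = ⌊$316,649 × 125%/7⌋ = $56,544; SL = ⌊$292,949/7⌋ = $41,849 → take DB $56,544. Book value $260,105.
Year 2: DB = ⌊$260,105 × 125%/7⌋ = $46,447; SL = ⌊$236,405/6⌋ = $39,400 → take DB $46,447. Book value $213,658.
Year 3: DB = ⌊$213,658 × 125%/7⌋ = $38,153; SL = ⌊$189,958/5⌋ = $37,991 → take DB $38,153. Book value $175,505.
Year 4: DB = ⌊$175,505 × 125%/7⌋ = $31,340; SL = ⌊$151,805/4⌋ = $37,951 → take SL $37,951. Book value $137,554.

$37,951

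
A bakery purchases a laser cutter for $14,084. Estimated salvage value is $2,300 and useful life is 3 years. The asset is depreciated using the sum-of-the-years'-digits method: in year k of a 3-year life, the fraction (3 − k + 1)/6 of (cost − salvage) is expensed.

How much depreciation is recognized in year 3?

Depreciable base = $14,084 − $2,300 = $11,784.
Sum of the years' digits = 3+2+1 = 6.
Year 1: $11,784 × 3/6 = $5,892. Book value $8,192.
Year 2: $11,784 × 2/6 = $3,928. Book value $4,264.
Year 3: $11,784 × 1/6 = $1,964. Book value $2,300.

$1,964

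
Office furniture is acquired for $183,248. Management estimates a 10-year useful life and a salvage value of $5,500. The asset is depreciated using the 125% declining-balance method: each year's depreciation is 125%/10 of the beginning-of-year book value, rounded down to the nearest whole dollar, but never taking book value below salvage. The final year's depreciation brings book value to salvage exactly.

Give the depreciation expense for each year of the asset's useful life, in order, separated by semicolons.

$22,906; $20,042; $17,537; $15,345; $13,427; $11,748; $10,280; $8,995; $7,871; $49,597

Depreciable base = $183,248 − $5,500 = $177,748.
Year 1: ⌊$183,248 × 125%/10⌋ = $22,906. Book value $160,342.
Year 2: ⌊$160,342 × 125%/10⌋ = $20,042. Book value $140,300.
Year 3: ⌊$140,300 × 125%/10⌋ = $17,537. Book value $122,763.
Year 4: ⌊$122,763 × 125%/10⌋ = $15,345. Book value $107,418.
Year 5: ⌊$107,418 × 125%/10⌋ = $13,427. Book value $93,991.
Year 6: ⌊$93,991 × 125%/10⌋ = $11,748. Book value $82,243.
Year 7: ⌊$82,243 × 125%/10⌋ = $10,280. Book value $71,963.
Year 8: ⌊$71,963 × 125%/10⌋ = $8,995. Book value $62,968.
Year 9: ⌊$62,968 × 125%/10⌋ = $7,871. Book value $55,097.
Year 10 (final): $55,097 − $5,500 = $49,597. Book value $5,500.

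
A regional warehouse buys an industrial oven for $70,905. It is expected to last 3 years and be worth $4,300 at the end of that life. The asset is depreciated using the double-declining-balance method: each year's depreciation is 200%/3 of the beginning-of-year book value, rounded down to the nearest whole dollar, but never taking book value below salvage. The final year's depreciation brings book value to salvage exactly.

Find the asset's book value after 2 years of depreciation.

Depreciable base = $70,905 − $4,300 = $66,605.
Year 1: ⌊$70,905 × 200%/3⌋ = $47,270. Book value $23,635.
Year 2: ⌊$23,635 × 200%/3⌋ = $15,756. Book value $7,879.

$7,879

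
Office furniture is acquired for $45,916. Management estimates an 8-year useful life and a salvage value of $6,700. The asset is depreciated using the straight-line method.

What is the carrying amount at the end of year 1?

Depreciable base = $45,916 − $6,700 = $39,216.
Annual expense = $39,216 / 8 = $4,902.
End of year 1: book value $41,014.

$41,014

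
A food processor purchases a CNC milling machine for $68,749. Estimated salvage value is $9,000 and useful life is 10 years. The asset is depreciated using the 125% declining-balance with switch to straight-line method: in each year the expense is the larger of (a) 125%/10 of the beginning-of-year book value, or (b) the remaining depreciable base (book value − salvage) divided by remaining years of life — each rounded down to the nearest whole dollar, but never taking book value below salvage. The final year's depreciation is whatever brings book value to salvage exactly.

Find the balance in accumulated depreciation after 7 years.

$44,098

Depreciable base = $68,749 − $9,000 = $59,749.
Year 1: DB = ⌊$68,749 × 125%/10⌋ = $8,593; SL = ⌊$59,749/10⌋ = $5,974 → take DB $8,593. Book value $60,156.
Year 2: DB = ⌊$60,156 × 125%/10⌋ = $7,519; SL = ⌊$51,156/9⌋ = $5,684 → take DB $7,519. Book value $52,637.
Year 3: DB = ⌊$52,637 × 125%/10⌋ = $6,579; SL = ⌊$43,637/8⌋ = $5,454 → take DB $6,579. Book value $46,058.
Year 4: DB = ⌊$46,058 × 125%/10⌋ = $5,757; SL = ⌊$37,058/7⌋ = $5,294 → take DB $5,757. Book value $40,301.
Year 5: DB = ⌊$40,301 × 125%/10⌋ = $5,037; SL = ⌊$31,301/6⌋ = $5,216 → take SL $5,216. Book value $35,085.
Year 6: DB = ⌊$35,085 × 125%/10⌋ = $4,385; SL = ⌊$26,085/5⌋ = $5,217 → take SL $5,217. Book value $29,868.
Year 7: DB = ⌊$29,868 × 125%/10⌋ = $3,733; SL = ⌊$20,868/4⌋ = $5,217 → take SL $5,217. Book value $24,651.
Accumulated through year 7 = $68,749 − $24,651 = $44,098.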